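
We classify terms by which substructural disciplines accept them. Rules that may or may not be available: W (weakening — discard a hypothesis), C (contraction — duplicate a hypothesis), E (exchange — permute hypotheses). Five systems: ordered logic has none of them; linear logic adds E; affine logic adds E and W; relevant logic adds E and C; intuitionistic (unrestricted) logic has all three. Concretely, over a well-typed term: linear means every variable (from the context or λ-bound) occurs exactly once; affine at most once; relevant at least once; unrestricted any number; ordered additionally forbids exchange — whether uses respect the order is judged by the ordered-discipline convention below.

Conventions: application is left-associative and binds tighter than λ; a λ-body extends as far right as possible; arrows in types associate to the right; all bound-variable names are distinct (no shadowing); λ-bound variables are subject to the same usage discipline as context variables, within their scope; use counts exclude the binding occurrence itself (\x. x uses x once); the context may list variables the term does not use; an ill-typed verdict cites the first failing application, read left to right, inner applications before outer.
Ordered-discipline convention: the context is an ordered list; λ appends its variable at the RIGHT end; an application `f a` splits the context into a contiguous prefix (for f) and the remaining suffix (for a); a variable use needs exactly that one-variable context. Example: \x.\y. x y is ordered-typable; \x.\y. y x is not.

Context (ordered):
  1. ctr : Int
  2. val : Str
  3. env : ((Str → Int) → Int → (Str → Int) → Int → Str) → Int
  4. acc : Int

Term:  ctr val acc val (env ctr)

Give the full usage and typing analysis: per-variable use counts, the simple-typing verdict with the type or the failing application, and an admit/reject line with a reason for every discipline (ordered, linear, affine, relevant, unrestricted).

use counts: ctr: 2×, val: 2×, env: 1×, acc: 1×
uses in reading order: ctr, val, acc, val, env, ctr
typing: ill-typed: non-arrow in function slot: Int
ordered: ✗ — a type mismatch blocks all five
linear: ✗ — the type mismatch rejects it
affine: ✗ — not simply typable
relevant: ✗ — fails simple typing
unrestricted: ✗ — a type mismatch blocks all five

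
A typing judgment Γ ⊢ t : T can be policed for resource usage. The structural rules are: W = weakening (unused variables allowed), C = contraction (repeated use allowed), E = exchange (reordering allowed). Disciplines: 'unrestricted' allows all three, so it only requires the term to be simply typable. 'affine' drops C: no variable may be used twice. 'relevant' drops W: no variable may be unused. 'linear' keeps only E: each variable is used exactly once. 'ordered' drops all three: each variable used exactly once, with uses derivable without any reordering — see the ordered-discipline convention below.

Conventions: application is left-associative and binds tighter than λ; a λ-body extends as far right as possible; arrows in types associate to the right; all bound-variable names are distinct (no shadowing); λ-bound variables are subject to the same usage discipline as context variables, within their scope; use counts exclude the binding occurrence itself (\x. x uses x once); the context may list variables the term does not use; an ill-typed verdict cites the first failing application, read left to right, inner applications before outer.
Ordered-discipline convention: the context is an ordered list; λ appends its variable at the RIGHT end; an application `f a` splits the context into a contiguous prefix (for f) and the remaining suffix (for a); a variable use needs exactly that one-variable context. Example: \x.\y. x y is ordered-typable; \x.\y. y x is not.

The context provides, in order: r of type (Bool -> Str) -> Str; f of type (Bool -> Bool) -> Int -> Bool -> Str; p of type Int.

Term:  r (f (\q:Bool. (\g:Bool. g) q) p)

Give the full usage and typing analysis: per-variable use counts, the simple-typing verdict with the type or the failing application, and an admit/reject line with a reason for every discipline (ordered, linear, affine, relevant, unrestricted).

usage: r=1, f=1, p=1, q (λ-bound)=1, g (λ-bound)=1
left-to-right use order: r, f, g, q, p
typing: ✓ — Str
ordered: ✓ — r, f, p, q, g: once each, no exchange needed
linear: ✓ — single use per variable (r, f, p, q, g)
affine: ✓ — r, f, p, q, g: no repeats, contraction unneeded
relevant: ✓ — none of r, f, p, q, g goes unused
unrestricted: ✓ — type-checks (Str) and nothing is barred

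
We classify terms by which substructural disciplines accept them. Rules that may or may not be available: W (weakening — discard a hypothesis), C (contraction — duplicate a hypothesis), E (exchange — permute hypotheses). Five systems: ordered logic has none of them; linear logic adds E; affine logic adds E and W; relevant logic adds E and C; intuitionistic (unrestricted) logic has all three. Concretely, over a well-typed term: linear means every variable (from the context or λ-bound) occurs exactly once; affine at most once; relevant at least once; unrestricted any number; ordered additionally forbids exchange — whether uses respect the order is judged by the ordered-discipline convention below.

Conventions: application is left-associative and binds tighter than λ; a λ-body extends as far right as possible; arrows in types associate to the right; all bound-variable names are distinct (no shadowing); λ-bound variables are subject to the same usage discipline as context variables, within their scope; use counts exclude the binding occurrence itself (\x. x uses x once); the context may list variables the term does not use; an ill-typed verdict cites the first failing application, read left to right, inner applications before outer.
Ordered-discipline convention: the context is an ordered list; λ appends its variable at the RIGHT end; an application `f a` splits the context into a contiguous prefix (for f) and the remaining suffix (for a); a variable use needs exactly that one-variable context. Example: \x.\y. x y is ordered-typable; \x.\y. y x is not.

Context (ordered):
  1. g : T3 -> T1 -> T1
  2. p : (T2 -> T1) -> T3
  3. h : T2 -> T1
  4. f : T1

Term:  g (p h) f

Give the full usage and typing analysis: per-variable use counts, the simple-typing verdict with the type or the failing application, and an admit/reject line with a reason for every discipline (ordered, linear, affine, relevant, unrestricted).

usage: g ×1; p ×1; h ×1; f ×1
left-to-right use order: g, p, h, f
typing: well-typed — term : T1
ordered ✓ (one use each (g, p, h, f); ordered split holds)
linear ✓ (single use per variable (g, p, h, f))
affine ✓ (at most one use each (g, p, h, f))
relevant ✓ (at least one use each (g, p, h, f))
unrestricted ✓ (well-typed at T1; no restrictions here)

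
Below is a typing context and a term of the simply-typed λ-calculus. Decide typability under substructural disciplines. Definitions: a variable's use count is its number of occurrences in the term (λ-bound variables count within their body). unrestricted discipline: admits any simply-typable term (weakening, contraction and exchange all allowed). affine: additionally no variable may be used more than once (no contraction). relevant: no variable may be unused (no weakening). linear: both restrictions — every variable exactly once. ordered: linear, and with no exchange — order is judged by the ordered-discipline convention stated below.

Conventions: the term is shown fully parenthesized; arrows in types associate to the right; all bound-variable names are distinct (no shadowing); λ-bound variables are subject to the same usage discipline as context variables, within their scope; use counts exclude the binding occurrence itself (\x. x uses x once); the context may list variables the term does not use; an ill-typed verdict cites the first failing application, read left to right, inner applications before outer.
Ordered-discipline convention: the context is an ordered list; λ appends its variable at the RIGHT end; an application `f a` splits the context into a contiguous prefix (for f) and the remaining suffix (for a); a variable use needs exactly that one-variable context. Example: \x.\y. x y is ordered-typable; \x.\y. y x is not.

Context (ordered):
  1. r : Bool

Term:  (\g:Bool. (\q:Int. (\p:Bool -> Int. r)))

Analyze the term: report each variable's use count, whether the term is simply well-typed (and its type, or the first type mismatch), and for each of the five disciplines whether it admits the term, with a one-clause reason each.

variable uses: r=1, g (bound)=0, q (bound)=0, p (bound)=0
use order (left to right): r
typing: the term checks, with type Bool -> Int -> (Bool -> Int) -> Bool
ordered ✗ (needs weakening: g, q, p unused)
linear ✗ (needs weakening: g, q, p unused)
affine ✓ (none of r, g, q, p used more than once)
relevant ✗ (needs weakening: g, q, p unused)
unrestricted ✓ (well-typed at Bool -> Int -> (Bool -> Int) -> Bool; no restrictions here)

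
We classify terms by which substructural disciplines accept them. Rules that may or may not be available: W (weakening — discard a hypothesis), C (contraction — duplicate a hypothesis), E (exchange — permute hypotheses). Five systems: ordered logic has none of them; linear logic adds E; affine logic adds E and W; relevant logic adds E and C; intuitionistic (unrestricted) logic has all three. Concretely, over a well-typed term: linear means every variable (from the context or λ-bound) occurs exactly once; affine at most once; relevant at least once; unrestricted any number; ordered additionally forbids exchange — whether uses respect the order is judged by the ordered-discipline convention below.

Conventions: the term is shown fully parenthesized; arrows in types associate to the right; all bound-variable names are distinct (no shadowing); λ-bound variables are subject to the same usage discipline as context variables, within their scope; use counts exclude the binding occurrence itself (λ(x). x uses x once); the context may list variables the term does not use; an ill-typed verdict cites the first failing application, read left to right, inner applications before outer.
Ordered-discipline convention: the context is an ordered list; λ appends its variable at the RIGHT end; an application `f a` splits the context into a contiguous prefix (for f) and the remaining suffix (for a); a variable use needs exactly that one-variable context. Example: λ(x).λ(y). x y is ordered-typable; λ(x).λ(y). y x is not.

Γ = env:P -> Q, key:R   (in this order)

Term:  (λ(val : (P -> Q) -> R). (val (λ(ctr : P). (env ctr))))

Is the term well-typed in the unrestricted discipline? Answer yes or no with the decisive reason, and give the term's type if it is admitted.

yes — simply typable at ((P -> Q) -> R) -> R; W, C, E all held; term : ((P -> Q) -> R) -> R
counts: env ×1, key ×0, val [bound] ×1, ctr [bound] ×1
order of uses: val, env, ctr
typing: well-typed at ((P -> Q) -> R) -> R
summary: ordered ✗; linear ✗; affine ✓; relevant ✗; unrestricted ✓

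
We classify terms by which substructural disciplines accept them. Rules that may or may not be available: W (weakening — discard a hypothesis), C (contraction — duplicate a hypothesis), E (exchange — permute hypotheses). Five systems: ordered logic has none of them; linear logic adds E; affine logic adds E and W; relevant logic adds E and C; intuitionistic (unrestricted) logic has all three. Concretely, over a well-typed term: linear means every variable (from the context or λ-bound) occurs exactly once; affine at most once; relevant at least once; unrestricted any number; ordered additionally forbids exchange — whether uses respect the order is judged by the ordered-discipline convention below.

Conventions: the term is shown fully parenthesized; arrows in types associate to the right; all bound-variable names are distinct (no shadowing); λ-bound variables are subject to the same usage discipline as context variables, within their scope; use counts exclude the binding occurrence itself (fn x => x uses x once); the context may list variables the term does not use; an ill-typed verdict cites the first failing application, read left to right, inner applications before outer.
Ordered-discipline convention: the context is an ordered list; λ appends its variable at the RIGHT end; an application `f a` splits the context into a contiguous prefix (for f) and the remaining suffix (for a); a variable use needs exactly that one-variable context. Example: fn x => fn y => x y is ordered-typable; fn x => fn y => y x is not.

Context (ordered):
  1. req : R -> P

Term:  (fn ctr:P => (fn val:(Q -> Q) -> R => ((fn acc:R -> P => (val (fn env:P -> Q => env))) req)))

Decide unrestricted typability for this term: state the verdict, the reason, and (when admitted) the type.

no — a type mismatch blocks all five
use counts: req: 1×, ctr [bound]: 0×, val [bound]: 1×, acc [bound]: 0×, env [bound]: 1×
left-to-right use order: val, env, req
typing: ill-typed: a function awaiting Q -> Q gets (P -> Q) -> P -> Q
summary: ordered ✗; linear ✗; affine ✗; relevant ✗; unrestricted ✗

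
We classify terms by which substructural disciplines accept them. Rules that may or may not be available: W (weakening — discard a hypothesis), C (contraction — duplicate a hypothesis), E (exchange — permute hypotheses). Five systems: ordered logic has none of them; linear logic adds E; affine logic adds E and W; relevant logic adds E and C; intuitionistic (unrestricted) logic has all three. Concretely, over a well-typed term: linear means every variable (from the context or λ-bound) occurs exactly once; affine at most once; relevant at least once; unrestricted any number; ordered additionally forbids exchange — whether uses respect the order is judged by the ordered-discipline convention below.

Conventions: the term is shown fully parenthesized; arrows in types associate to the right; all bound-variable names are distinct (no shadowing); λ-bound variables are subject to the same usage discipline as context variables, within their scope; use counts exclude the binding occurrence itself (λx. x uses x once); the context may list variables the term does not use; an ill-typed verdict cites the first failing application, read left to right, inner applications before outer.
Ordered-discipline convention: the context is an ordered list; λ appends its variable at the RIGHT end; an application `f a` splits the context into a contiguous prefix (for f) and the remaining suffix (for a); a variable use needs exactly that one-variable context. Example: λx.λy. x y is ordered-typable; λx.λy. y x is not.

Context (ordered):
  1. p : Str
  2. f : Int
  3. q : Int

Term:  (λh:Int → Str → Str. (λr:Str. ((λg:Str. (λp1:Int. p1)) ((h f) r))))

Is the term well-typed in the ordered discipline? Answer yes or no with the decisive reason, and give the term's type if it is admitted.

no — p, q, g left unused
counts: p: 0, f: 1, q: 0, h (λ-bound): 1, r (λ-bound): 1, g (λ-bound): 0, p1 (λ-bound): 1
use order (left to right): p1, h, f, r
typing: well-typed at (Int → Str → Str) → Str → Int → Int
all disciplines: ordered ✗; linear ✗; affine ✓; relevant ✗; unrestricted ✓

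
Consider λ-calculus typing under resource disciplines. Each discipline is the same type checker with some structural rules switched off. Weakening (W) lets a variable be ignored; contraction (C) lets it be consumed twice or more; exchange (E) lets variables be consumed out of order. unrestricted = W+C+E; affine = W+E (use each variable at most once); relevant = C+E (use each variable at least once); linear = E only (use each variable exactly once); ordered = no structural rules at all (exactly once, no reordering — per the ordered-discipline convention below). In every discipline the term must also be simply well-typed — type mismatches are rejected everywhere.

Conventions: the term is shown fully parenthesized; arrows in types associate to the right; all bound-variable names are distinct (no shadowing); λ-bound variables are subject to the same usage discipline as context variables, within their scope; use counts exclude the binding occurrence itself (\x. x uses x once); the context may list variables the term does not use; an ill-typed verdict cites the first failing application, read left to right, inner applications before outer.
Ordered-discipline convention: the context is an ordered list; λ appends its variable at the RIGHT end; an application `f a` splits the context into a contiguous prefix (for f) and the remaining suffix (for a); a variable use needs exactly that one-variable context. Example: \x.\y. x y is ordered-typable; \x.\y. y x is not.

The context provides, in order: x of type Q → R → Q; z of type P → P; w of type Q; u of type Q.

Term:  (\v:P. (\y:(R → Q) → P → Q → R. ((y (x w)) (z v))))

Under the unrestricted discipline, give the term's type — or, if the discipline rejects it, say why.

term : P → ((R → Q) → P → Q → R) → Q → R
counts: x ×1; z ×1; w ×1; u ×0; v (λ-bound) ×1; y (λ-bound) ×1
uses in reading order: y, x, w, z, v
typing: well-typed at P → ((R → Q) → P → Q → R) → Q → R
all disciplines: ordered ✗, linear ✗, affine ✓, relevant ✗, unrestricted ✓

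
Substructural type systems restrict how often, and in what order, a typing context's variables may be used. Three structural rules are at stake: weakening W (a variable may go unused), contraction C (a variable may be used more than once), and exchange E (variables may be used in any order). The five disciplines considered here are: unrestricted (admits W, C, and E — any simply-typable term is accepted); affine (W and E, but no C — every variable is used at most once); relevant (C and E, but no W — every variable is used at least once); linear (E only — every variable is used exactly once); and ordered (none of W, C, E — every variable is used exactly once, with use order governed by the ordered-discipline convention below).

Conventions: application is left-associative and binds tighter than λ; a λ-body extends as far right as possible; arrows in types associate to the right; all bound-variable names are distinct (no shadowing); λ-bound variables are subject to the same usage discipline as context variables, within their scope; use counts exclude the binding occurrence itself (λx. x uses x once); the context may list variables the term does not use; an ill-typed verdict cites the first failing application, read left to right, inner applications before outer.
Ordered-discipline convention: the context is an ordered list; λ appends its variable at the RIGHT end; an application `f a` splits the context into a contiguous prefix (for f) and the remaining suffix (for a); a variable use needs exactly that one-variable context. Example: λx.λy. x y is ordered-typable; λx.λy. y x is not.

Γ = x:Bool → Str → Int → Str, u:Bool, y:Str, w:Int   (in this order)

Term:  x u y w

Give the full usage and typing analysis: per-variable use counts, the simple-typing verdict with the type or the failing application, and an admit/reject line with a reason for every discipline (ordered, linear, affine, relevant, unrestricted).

usage: x ×1; u ×1; y ×1; w ×1
left-to-right use order: x, u, y, w
typing: well-typed at Str
ordered: ✓, single-use (x, u, y, w), ordered derivation ok
linear: ✓, exactly-once usage across x, u, y, w
affine: ✓, at most one use each (x, u, y, w)
relevant: ✓, none of x, u, y, w goes unused
unrestricted: ✓, typability at Str is all that's needed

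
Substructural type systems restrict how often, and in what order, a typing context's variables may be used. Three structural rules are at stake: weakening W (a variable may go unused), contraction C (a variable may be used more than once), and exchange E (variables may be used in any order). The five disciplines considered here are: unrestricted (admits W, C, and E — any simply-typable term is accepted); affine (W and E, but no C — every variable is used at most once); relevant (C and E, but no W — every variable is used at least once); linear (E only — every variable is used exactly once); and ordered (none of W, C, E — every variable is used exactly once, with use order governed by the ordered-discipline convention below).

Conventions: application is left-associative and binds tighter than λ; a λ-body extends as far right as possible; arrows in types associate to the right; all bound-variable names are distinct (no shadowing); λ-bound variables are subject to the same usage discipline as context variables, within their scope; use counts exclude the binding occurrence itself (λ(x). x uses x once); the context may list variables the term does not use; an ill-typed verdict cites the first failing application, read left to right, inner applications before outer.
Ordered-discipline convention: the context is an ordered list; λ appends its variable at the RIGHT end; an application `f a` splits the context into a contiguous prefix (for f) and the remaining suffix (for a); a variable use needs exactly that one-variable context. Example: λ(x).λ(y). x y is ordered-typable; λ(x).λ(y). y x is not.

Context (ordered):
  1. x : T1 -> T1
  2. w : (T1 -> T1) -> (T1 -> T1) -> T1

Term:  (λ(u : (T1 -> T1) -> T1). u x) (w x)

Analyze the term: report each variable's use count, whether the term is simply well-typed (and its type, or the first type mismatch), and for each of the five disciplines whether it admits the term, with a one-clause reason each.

counts: x ×2; w ×1; u (λ-bound) ×1
order of uses: u, x, w, x
typing: ✓ — T1
ordered: ✗, uses contraction: x ×2
linear: ✗, uses contraction: x ×2
affine: ✗, uses contraction: x ×2
relevant: ✓, at least one use each (x, w, u)
unrestricted: ✓, simply typable at T1; W, C, E all held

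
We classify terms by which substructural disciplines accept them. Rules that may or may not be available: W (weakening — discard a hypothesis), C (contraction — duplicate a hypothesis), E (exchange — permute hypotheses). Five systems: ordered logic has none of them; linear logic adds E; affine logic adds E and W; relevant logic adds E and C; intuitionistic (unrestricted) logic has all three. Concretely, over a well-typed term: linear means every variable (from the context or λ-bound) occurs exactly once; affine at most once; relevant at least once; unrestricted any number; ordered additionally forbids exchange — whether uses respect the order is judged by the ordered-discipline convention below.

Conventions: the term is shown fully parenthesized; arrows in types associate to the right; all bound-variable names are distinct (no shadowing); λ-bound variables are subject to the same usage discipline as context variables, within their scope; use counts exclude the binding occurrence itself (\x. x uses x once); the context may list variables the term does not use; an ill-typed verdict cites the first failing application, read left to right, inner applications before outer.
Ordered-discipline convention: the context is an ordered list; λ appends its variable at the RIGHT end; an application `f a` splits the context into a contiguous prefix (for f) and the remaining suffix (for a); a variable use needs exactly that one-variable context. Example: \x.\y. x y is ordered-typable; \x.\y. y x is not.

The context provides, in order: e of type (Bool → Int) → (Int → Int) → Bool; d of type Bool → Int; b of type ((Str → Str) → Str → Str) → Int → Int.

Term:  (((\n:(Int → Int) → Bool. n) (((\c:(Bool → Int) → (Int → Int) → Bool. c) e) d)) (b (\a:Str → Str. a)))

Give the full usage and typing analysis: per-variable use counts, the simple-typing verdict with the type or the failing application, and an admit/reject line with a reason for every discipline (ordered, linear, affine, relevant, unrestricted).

counts: e ×1; d ×1; b ×1; n (λ-bound) ×1; c (λ-bound) ×1; a (λ-bound) ×1
left-to-right use order: n, c, e, d, b, a
typing: the term checks, with type Bool
ordered: ✓, one use each (e, d, b, n, c, a); ordered split holds
linear: ✓, e, d, b, n, c, a: one use apiece
affine: ✓, e, d, b, n, c, a: no repeats, contraction unneeded
relevant: ✓, none of e, d, b, n, c, a goes unused
unrestricted: ✓, typability at Bool is all that's needed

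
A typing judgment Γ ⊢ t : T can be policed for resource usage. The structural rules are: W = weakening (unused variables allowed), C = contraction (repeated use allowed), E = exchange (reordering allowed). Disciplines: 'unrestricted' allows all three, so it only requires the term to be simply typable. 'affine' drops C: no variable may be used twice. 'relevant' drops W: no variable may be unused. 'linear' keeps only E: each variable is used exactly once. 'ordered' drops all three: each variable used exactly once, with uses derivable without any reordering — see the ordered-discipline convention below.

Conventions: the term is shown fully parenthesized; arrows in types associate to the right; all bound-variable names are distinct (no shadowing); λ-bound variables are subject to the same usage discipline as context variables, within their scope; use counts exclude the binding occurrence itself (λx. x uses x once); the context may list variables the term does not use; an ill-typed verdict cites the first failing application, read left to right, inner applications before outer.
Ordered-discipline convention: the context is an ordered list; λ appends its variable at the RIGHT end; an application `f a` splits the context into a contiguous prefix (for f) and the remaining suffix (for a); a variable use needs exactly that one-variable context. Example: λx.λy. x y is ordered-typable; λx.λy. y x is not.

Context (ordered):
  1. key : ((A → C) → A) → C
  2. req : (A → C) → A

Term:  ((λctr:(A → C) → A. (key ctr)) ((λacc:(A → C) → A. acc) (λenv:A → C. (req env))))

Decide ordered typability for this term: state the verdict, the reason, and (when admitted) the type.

yes — one use each (key, req, ctr, acc, env); ordered split holds; term : C
usage: key: 1, req: 1, ctr (λ-bound): 1, acc (λ-bound): 1, env (λ-bound): 1
order of uses: key, ctr, acc, req, env
typing: ✓ — C
summary: ordered ✓ | linear ✓ | affine ✓ | relevant ✓ | unrestricted ✓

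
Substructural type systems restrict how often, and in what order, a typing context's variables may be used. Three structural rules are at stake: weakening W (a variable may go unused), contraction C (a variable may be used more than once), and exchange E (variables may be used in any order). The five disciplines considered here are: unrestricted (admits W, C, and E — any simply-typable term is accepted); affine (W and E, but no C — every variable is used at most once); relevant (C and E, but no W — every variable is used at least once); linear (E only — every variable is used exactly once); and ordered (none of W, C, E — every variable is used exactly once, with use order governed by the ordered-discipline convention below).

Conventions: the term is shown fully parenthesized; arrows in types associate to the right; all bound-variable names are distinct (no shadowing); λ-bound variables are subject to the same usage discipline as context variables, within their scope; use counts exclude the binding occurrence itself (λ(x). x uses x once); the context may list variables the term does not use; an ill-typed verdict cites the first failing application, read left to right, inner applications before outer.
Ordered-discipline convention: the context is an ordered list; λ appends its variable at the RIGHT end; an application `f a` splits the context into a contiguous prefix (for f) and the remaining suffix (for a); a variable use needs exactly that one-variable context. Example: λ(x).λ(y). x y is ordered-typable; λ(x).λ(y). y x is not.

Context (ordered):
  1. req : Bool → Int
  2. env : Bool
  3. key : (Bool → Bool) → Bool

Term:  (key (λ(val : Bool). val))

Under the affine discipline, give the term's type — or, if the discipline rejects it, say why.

term : Bool
variable uses: req: 0; env: 0; key: 1; val (bound): 1
left-to-right use order: key, val
typing: well-typed — term : Bool
per-discipline verdicts: ordered ✗ · linear ✗ · affine ✓ · relevant ✗ · unrestricted ✓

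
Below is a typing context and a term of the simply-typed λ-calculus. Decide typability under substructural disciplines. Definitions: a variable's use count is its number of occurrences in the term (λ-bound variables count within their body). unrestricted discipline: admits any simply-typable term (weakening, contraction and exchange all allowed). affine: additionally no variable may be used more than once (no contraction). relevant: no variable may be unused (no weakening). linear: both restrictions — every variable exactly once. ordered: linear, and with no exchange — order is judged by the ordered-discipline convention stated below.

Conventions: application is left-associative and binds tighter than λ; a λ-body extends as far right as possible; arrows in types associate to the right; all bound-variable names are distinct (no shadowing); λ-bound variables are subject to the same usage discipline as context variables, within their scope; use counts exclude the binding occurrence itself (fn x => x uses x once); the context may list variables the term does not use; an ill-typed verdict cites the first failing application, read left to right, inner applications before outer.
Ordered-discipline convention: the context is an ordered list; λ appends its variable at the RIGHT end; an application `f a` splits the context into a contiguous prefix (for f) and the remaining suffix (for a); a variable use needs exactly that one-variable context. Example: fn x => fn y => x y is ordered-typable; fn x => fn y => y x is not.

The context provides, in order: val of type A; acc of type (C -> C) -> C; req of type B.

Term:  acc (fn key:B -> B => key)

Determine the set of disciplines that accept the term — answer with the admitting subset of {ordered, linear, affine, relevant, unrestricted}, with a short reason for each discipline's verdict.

admitted by: none
usage: val=0, acc=1, req=0, key (bound)=1
uses in reading order: acc, key
typing: ill-typed: an argument (B -> B) -> B -> B mismatches the expected C -> C
ordered: ✗, a type mismatch blocks all five
linear: ✗, the type mismatch rejects it
affine: ✗, not simply typable
relevant: ✗, fails simple typing
unrestricted: ✗, a type mismatch blocks all five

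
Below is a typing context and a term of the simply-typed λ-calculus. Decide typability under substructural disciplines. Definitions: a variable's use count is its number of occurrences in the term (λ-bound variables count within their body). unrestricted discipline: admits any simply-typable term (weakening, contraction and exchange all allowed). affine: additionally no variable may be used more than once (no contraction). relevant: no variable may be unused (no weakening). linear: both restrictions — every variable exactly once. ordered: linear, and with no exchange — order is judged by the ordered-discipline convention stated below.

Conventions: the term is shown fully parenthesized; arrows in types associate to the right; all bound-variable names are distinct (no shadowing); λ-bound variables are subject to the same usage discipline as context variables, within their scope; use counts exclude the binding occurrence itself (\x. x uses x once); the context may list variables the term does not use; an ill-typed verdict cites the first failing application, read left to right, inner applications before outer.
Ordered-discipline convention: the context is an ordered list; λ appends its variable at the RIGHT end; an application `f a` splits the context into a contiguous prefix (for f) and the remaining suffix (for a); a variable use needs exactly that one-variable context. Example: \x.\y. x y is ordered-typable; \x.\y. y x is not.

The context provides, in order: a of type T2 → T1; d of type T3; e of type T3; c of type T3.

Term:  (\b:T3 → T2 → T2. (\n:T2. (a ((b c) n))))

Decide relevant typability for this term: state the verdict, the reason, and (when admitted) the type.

no — d, e left unused
counts: a ×1; d ×0; e ×0; c ×1; b (bound) ×1; n (bound) ×1
left-to-right use order: a, b, c, n
typing: well-typed at (T3 → T2 → T2) → T2 → T1
summary: ordered ✗ | linear ✗ | affine ✓ | relevant ✗ | unrestricted ✓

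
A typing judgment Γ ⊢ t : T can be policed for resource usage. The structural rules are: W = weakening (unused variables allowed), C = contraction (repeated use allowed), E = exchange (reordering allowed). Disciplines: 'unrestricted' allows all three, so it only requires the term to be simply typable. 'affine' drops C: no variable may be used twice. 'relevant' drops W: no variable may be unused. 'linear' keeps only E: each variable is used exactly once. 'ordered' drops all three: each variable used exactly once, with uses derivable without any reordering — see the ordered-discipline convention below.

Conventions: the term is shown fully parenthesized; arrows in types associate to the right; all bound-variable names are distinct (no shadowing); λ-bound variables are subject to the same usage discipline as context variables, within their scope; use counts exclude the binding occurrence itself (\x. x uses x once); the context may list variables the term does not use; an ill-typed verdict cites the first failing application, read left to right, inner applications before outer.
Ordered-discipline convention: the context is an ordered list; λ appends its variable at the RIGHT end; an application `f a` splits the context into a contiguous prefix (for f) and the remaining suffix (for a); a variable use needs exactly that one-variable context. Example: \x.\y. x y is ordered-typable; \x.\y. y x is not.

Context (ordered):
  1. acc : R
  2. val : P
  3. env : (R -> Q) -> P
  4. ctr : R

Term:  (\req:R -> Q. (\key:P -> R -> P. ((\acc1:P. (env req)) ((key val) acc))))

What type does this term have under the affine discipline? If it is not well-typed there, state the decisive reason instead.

term : (R -> Q) -> (P -> R -> P) -> P
use counts: acc ×1, val ×1, env ×1, ctr ×0, req [bound] ×1, key [bound] ×1, acc1 [bound] ×0
order of uses: env, req, key, val, acc
typing: well-typed — term : (R -> Q) -> (P -> R -> P) -> P
across the five disciplines: ordered ✗, linear ✗, affine ✓, relevant ✗, unrestricted ✓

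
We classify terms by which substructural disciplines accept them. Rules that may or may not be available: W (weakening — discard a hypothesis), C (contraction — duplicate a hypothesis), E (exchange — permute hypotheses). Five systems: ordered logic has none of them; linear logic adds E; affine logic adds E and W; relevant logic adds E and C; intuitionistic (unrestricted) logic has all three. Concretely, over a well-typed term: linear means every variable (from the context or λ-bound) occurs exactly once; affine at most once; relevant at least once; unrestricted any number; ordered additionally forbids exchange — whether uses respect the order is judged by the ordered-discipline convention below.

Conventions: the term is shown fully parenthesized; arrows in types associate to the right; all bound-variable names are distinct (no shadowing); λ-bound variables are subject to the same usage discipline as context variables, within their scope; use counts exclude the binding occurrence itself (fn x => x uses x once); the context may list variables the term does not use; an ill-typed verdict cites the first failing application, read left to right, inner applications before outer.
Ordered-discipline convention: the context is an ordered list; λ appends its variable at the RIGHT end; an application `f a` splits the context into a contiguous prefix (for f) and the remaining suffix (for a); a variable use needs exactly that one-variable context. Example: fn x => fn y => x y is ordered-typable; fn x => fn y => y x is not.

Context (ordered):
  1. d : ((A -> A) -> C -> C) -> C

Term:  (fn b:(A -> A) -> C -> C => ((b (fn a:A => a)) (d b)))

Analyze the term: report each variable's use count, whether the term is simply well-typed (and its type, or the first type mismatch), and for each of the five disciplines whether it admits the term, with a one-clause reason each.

use counts: d: 1×, b [bound]: 2×, a [bound]: 1×
uses in reading order: b, a, d, b
typing: well-typed at ((A -> A) -> C -> C) -> C
ordered: ✗, uses contraction: b ×2
linear: ✗, uses contraction: b ×2
affine: ✗, uses contraction: b ×2
relevant: ✓, at least one use each (d, b, a)
unrestricted: ✓, simply typable at ((A -> A) -> C -> C) -> C; W, C, E all held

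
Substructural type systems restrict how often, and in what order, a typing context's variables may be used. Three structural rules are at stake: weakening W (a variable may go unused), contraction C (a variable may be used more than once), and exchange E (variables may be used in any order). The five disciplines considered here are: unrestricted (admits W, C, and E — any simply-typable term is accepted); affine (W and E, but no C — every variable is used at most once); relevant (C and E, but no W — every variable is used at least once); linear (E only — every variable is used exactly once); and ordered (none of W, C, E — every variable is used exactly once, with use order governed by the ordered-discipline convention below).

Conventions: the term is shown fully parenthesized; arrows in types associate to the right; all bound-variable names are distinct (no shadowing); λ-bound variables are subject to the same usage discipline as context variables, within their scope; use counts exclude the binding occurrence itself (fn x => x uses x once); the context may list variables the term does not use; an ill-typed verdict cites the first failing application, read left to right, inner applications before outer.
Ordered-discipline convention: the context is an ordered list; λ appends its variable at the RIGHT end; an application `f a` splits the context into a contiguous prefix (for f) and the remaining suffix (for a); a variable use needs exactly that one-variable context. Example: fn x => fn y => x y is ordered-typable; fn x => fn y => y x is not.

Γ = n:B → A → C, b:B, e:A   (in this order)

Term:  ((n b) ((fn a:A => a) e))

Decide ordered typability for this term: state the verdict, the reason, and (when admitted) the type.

yes — n, b, e, a once each; derivable with no W/C/E; term : C
variable uses: n: 1×, b: 1×, e: 1×, a (bound): 1×
uses in reading order: n, b, a, e
typing: ✓ — C
summary: ordered ✓; linear ✓; affine ✓; relevant ✓; unrestricted ✓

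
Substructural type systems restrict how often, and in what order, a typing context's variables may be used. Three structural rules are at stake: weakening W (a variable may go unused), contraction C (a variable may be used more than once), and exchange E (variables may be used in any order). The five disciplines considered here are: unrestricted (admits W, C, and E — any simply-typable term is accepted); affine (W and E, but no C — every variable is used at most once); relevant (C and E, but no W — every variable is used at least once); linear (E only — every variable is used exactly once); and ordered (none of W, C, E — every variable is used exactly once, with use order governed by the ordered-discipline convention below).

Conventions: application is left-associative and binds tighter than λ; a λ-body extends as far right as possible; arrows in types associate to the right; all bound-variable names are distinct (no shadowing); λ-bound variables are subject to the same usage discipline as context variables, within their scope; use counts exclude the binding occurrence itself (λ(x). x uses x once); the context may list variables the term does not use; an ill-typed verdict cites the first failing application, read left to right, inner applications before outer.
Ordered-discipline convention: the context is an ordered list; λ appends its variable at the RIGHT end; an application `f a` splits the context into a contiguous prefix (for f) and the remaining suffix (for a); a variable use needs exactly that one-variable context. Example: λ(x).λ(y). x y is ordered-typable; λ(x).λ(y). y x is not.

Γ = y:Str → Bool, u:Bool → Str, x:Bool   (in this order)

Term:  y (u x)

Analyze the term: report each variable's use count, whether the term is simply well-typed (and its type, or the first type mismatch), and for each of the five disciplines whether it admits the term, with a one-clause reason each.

usage: y=1, u=1, x=1
order of uses: y, u, x
typing: ✓ — Bool
ordered: ✓ — single-use (y, u, x), ordered derivation ok
linear: ✓ — single use per variable (y, u, x)
affine: ✓ — y, u, x: no repeats, contraction unneeded
relevant: ✓ — at least one use each (y, u, x)
unrestricted: ✓ — well-typed at Bool; no restrictions here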